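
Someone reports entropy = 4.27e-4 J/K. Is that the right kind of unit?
Yes

entropy has SI base units: kg * m^2 / (s^2 * K)
J/K reduces to the same SI base units, so it is a valid unit for entropy.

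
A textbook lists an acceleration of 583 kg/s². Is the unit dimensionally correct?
No

acceleration has SI base units: m / s^2
kg/s² does NOT reduce to m / s^2; a valid unit for acceleration would be e.g. m/s².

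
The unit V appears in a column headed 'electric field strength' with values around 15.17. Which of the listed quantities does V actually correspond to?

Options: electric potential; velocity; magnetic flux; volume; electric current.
electric potential

electric field strength should have units dimensionally equivalent to kg * m / (A * s^3) (e.g. V/m).
The given unit 'V' reduces to kg * m^2 / (A * s^3). Of the listed options, that is the dimensionality of electric potential.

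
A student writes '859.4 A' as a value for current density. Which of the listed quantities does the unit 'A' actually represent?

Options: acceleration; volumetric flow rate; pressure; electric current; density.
electric current

current density should have units dimensionally equivalent to A / m^2 (e.g. A/m²).
The given unit 'A' reduces to A. Of the listed options, that is the dimensionality of electric current.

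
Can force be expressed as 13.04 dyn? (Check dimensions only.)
Yes

force has SI base units: kg * m / s^2
dyn reduces to the same SI base units, so it is a valid unit for force.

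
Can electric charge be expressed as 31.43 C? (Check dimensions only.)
Yes

electric charge has SI base units: A * s
C reduces to the same SI base units, so it is a valid unit for electric charge.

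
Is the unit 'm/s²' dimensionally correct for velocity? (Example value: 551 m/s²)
No

velocity has SI base units: m / s
m/s² does NOT reduce to m / s; a valid unit for velocity would be e.g. m/s.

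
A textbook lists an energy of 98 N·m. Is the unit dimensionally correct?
Yes

energy has SI base units: kg * m^2 / s^2
N·m reduces to the same SI base units, so it is a valid unit for energy.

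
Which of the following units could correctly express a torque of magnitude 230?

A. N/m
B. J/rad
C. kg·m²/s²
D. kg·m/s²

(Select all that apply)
B, C

torque has SI base units: kg * m^2 / s^2

Checking each option against kg * m^2 / s^2:
  A. N/m: ✗ does not match
  B. J/rad: ✓ matches
  C. kg·m²/s²: ✓ matches
  D. kg·m/s²: ✗ does not match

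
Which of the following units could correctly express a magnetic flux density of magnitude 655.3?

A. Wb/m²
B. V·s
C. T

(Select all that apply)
A, C

magnetic flux density has SI base units: kg / (A * s^2)

Checking each option against kg / (A * s^2):
  A. Wb/m²: ✓ matches
  B. V·s: ✗ does not match
  C. T: ✓ matches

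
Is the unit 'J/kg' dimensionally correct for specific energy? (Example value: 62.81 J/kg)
Yes

specific energy has SI base units: m^2 / s^2
J/kg reduces to the same SI base units, so it is a valid unit for specific energy.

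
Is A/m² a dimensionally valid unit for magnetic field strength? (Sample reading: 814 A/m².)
No

magnetic field strength has SI base units: A / m
A/m² does NOT reduce to A / m; a valid unit for magnetic field strength would be e.g. A/m.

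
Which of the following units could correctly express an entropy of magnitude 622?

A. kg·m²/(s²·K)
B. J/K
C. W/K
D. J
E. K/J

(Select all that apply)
A, B

entropy has SI base units: kg * m^2 / (s^2 * K)

Checking each option against kg * m^2 / (s^2 * K):
  A. kg·m²/(s²·K): ✓ matches
  B. J/K: ✓ matches
  C. W/K: ✗ does not match
  D. J: ✗ does not match
  E. K/J: ✗ does not match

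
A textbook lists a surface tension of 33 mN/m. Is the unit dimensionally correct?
Yes

surface tension has SI base units: kg / s^2
mN/m reduces to the same SI base units, so it is a valid unit for surface tension.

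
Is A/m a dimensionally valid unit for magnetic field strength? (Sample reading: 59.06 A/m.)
Yes

magnetic field strength has SI base units: A / m
A/m reduces to the same SI base units, so it is a valid unit for magnetic field strength.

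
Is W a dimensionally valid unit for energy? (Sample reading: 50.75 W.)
No

energy has SI base units: kg * m^2 / s^2
W does NOT reduce to kg * m^2 / s^2; a valid unit for energy would be e.g. J.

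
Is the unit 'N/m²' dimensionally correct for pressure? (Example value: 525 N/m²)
Yes

pressure has SI base units: kg / (m * s^2)
N/m² reduces to the same SI base units, so it is a valid unit for pressure.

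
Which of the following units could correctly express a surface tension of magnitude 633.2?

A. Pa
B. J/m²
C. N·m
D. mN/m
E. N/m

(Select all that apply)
B, D, E

surface tension has SI base units: kg / s^2

Checking each option against kg / s^2:
  A. Pa: ✗ does not match
  B. J/m²: ✓ matches
  C. N·m: ✗ does not match
  D. mN/m: ✓ matches
  E. N/m: ✓ matches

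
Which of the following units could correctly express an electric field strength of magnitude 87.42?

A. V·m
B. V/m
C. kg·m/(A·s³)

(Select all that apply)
B, C

electric field strength has SI base units: kg * m / (A * s^3)

Checking each option against kg * m / (A * s^3):
  A. V·m: ✗ does not match
  B. V/m: ✓ matches
  C. kg·m/(A·s³): ✓ matches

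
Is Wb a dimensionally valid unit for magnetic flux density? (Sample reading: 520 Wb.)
No

magnetic flux density has SI base units: kg / (A * s^2)
Wb does NOT reduce to kg / (A * s^2); a valid unit for magnetic flux density would be e.g. T.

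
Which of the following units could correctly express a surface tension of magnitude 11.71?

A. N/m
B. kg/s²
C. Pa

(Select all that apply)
A, B

surface tension has SI base units: kg / s^2

Checking each option against kg / s^2:
  A. N/m: ✓ matches
  B. kg/s²: ✓ matches
  C. Pa: ✗ does not match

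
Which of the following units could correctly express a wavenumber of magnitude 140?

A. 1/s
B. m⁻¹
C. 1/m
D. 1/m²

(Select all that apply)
B, C

wavenumber has SI base units: 1 / m

Checking each option against 1 / m:
  A. 1/s: ✗ does not match
  B. m⁻¹: ✓ matches
  C. 1/m: ✓ matches
  D. 1/m²: ✗ does not match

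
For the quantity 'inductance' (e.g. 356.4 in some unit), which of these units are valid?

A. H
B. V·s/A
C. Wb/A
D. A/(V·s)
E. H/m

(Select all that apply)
A, B, C

inductance has SI base units: kg * m^2 / (A^2 * s^2)

Checking each option against kg * m^2 / (A^2 * s^2):
  A. H: ✓ matches
  B. V·s/A: ✓ matches
  C. Wb/A: ✓ matches
  D. A/(V·s): ✗ does not match
  E. H/m: ✗ does not match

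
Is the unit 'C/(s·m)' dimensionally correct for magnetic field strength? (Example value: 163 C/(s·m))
Yes

magnetic field strength has SI base units: A / m
C/(s·m) reduces to the same SI base units, so it is a valid unit for magnetic field strength.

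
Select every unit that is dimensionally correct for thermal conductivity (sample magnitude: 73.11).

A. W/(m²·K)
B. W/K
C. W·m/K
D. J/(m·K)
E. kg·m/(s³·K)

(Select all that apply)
E

thermal conductivity has SI base units: kg * m / (s^3 * K)

Checking each option against kg * m / (s^3 * K):
  A. W/(m²·K): ✗ does not match
  B. W/K: ✗ does not match
  C. W·m/K: ✗ does not match
  D. J/(m·K): ✗ does not match
  E. kg·m/(s³·K): ✓ matches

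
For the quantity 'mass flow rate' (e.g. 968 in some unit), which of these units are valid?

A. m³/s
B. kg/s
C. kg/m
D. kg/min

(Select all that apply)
B, D

mass flow rate has SI base units: kg / s

Checking each option against kg / s:
  A. m³/s: ✗ does not match
  B. kg/s: ✓ matches
  C. kg/m: ✗ does not match
  D. kg/min: ✓ matches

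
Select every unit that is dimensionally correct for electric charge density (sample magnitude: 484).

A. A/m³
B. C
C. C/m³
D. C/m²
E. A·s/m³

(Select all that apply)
C, E

electric charge density has SI base units: A * s / m^3

Checking each option against A * s / m^3:
  A. A/m³: ✗ does not match
  B. C: ✗ does not match
  C. C/m³: ✓ matches
  D. C/m²: ✗ does not match
  E. A·s/m³: ✓ matches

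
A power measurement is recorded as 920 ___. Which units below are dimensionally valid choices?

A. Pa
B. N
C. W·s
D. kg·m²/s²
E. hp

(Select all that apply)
E

power has SI base units: kg * m^2 / s^3

Checking each option against kg * m^2 / s^3:
  A. Pa: ✗ does not match
  B. N: ✗ does not match
  C. W·s: ✗ does not match
  D. kg·m²/s²: ✗ does not match
  E. hp: ✓ matches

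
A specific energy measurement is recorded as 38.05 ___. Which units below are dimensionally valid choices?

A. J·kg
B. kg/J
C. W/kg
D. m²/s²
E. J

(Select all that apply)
D

specific energy has SI base units: m^2 / s^2

Checking each option against m^2 / s^2:
  A. J·kg: ✗ does not match
  B. kg/J: ✗ does not match
  C. W/kg: ✗ does not match
  D. m²/s²: ✓ matches
  E. J: ✗ does not match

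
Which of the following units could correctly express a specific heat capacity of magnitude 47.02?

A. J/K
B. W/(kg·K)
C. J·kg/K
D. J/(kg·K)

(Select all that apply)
D

specific heat capacity has SI base units: m^2 / (s^2 * K)

Checking each option against m^2 / (s^2 * K):
  A. J/K: ✗ does not match
  B. W/(kg·K): ✗ does not match
  C. J·kg/K: ✗ does not match
  D. J/(kg·K): ✓ matches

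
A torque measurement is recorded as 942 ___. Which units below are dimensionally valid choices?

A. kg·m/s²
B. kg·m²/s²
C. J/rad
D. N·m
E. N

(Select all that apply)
B, C, D

torque has SI base units: kg * m^2 / s^2

Checking each option against kg * m^2 / s^2:
  A. kg·m/s²: ✗ does not match
  B. kg·m²/s²: ✓ matches
  C. J/rad: ✓ matches
  D. N·m: ✓ matches
  E. N: ✗ does not match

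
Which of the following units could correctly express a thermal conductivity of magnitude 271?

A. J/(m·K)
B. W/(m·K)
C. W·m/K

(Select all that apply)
B

thermal conductivity has SI base units: kg * m / (s^3 * K)

Checking each option against kg * m / (s^3 * K):
  A. J/(m·K): ✗ does not match
  B. W/(m·K): ✓ matches
  C. W·m/K: ✗ does not match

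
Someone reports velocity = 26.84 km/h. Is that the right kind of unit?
Yes

velocity has SI base units: m / s
km/h reduces to the same SI base units, so it is a valid unit for velocity.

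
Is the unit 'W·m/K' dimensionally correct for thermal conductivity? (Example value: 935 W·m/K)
No

thermal conductivity has SI base units: kg * m / (s^3 * K)
W·m/K does NOT reduce to kg * m / (s^3 * K); a valid unit for thermal conductivity would be e.g. W/(m·K).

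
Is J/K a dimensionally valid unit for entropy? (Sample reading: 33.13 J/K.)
Yes

entropy has SI base units: kg * m^2 / (s^2 * K)
J/K reduces to the same SI base units, so it is a valid unit for entropy.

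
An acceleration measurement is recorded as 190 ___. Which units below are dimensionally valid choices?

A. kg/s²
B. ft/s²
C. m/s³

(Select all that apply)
B

acceleration has SI base units: m / s^2

Checking each option against m / s^2:
  A. kg/s²: ✗ does not match
  B. ft/s²: ✓ matches
  C. m/s³: ✗ does not match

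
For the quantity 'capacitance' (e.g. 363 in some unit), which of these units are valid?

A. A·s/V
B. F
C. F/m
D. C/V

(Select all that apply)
A, B, D

capacitance has SI base units: A^2 * s^4 / (kg * m^2)

Checking each option against A^2 * s^4 / (kg * m^2):
  A. A·s/V: ✓ matches
  B. F: ✓ matches
  C. F/m: ✗ does not match
  D. C/V: ✓ matches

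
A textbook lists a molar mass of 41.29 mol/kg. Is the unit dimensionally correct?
No

molar mass has SI base units: kg / mol
mol/kg does NOT reduce to kg / mol; a valid unit for molar mass would be e.g. kg/mol.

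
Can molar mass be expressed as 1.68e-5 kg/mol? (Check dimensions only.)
Yes

molar mass has SI base units: kg / mol
kg/mol reduces to the same SI base units, so it is a valid unit for molar mass.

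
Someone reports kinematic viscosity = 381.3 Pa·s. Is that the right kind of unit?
No

kinematic viscosity has SI base units: m^2 / s
Pa·s does NOT reduce to m^2 / s; a valid unit for kinematic viscosity would be e.g. m²/s.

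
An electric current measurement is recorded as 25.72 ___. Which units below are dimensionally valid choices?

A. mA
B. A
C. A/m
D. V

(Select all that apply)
A, B

electric current has SI base units: A

Checking each option against A:
  A. mA: ✓ matches
  B. A: ✓ matches
  C. A/m: ✗ does not match
  D. V: ✗ does not match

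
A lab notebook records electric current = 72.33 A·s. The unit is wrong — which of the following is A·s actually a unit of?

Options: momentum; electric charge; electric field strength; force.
electric charge

electric current should have units dimensionally equivalent to A (e.g. A).
The given unit 'A·s' reduces to A * s. Of the listed options, that is the dimensionality of electric charge.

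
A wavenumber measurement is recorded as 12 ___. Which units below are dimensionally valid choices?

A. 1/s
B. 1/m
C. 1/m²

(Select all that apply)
B

wavenumber has SI base units: 1 / m

Checking each option against 1 / m:
  A. 1/s: ✗ does not match
  B. 1/m: ✓ matches
  C. 1/m²: ✗ does not match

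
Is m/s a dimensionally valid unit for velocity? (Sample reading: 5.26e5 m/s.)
Yes

velocity has SI base units: m / s
m/s reduces to the same SI base units, so it is a valid unit for velocity.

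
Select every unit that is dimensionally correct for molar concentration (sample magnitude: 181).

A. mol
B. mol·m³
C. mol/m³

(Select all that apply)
C

molar concentration has SI base units: mol / m^3

Checking each option against mol / m^3:
  A. mol: ✗ does not match
  B. mol·m³: ✗ does not match
  C. mol/m³: ✓ matches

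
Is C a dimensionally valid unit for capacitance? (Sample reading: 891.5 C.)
No

capacitance has SI base units: A^2 * s^4 / (kg * m^2)
C does NOT reduce to A^2 * s^4 / (kg * m^2); a valid unit for capacitance would be e.g. F.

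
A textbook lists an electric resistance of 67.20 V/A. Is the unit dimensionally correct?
Yes

electric resistance has SI base units: kg * m^2 / (A^2 * s^3)
V/A reduces to the same SI base units, so it is a valid unit for electric resistance.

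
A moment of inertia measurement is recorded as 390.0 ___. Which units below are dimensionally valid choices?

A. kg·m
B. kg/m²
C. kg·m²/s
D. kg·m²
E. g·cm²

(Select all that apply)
D, E

moment of inertia has SI base units: kg * m^2

Checking each option against kg * m^2:
  A. kg·m: ✗ does not match
  B. kg/m²: ✗ does not match
  C. kg·m²/s: ✗ does not match
  D. kg·m²: ✓ matches
  E. g·cm²: ✓ matches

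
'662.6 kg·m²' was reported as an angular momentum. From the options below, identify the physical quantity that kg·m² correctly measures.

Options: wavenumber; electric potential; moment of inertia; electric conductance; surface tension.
moment of inertia

angular momentum should have units dimensionally equivalent to kg * m^2 / s (e.g. kg·m²/s).
The given unit 'kg·m²' reduces to kg * m^2. Of the listed options, that is the dimensionality of moment of inertia.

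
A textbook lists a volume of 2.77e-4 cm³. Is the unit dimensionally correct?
Yes

volume has SI base units: m^3
cm³ reduces to the same SI base units, so it is a valid unit for volume.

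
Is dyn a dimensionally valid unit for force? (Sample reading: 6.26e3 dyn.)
Yes

force has SI base units: kg * m / s^2
dyn reduces to the same SI base units, so it is a valid unit for force.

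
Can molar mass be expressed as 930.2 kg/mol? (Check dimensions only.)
Yes

molar mass has SI base units: kg / mol
kg/mol reduces to the same SI base units, so it is a valid unit for molar mass.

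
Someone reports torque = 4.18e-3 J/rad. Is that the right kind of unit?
Yes

torque has SI base units: kg * m^2 / s^2
J/rad reduces to the same SI base units, so it is a valid unit for torque.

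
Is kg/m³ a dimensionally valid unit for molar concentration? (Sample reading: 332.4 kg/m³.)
No

molar concentration has SI base units: mol / m^3
kg/m³ does NOT reduce to mol / m^3; a valid unit for molar concentration would be e.g. mol/m³.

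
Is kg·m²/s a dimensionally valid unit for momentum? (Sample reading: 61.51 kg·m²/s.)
No

momentum has SI base units: kg * m / s
kg·m²/s does NOT reduce to kg * m / s; a valid unit for momentum would be e.g. kg·m/s.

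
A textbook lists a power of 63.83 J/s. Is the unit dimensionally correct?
Yes

power has SI base units: kg * m^2 / s^3
J/s reduces to the same SI base units, so it is a valid unit for power.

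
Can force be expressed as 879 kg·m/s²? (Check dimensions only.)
Yes

force has SI base units: kg * m / s^2
kg·m/s² reduces to the same SI base units, so it is a valid unit for force.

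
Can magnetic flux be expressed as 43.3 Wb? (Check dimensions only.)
Yes

magnetic flux has SI base units: kg * m^2 / (A * s^2)
Wb reduces to the same SI base units, so it is a valid unit for magnetic flux.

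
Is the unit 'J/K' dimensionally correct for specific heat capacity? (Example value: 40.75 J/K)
No

specific heat capacity has SI base units: m^2 / (s^2 * K)
J/K does NOT reduce to m^2 / (s^2 * K); a valid unit for specific heat capacity would be e.g. J/(kg·K).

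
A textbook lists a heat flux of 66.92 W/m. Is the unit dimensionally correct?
No

heat flux has SI base units: kg / s^3
W/m does NOT reduce to kg / s^3; a valid unit for heat flux would be e.g. W/m².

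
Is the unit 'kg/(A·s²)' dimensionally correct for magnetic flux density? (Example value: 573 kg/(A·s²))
Yes

magnetic flux density has SI base units: kg / (A * s^2)
kg/(A·s²) reduces to the same SI base units, so it is a valid unit for magnetic flux density.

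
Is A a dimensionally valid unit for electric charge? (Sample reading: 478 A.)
No

electric charge has SI base units: A * s
A does NOT reduce to A * s; a valid unit for electric charge would be e.g. C.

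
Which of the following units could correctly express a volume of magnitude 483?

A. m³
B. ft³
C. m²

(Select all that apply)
A, B

volume has SI base units: m^3

Checking each option against m^3:
  A. m³: ✓ matches
  B. ft³: ✓ matches
  C. m²: ✗ does not match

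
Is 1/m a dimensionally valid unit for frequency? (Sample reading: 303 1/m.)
No

frequency has SI base units: 1 / s
1/m does NOT reduce to 1 / s; a valid unit for frequency would be e.g. Hz.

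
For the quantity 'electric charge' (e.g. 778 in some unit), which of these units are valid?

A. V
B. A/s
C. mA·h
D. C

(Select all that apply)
C, D

electric charge has SI base units: A * s

Checking each option against A * s:
  A. V: ✗ does not match
  B. A/s: ✗ does not match
  C. mA·h: ✓ matches
  D. C: ✓ matches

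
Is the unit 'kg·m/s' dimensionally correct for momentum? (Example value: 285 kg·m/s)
Yes

momentum has SI base units: kg * m / s
kg·m/s reduces to the same SI base units, so it is a valid unit for momentum.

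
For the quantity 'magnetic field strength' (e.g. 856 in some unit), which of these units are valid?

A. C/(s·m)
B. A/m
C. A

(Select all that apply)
A, B

magnetic field strength has SI base units: A / m

Checking each option against A / m:
  A. C/(s·m): ✓ matches
  B. A/m: ✓ matches
  C. A: ✗ does not match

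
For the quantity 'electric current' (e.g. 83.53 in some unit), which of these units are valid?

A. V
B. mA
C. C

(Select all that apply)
B

electric current has SI base units: A

Checking each option against A:
  A. V: ✗ does not match
  B. mA: ✓ matches
  C. C: ✗ does not match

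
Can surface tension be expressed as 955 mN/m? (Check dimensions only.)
Yes

surface tension has SI base units: kg / s^2
mN/m reduces to the same SI base units, so it is a valid unit for surface tension.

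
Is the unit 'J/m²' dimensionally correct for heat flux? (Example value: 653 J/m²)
No

heat flux has SI base units: kg / s^3
J/m² does NOT reduce to kg / s^3; a valid unit for heat flux would be e.g. W/m².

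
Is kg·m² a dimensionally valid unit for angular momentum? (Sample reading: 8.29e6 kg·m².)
No

angular momentum has SI base units: kg * m^2 / s
kg·m² does NOT reduce to kg * m^2 / s; a valid unit for angular momentum would be e.g. kg·m²/s.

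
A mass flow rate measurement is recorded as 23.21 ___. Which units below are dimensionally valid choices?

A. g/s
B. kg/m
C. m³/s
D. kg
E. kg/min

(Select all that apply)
A, E

mass flow rate has SI base units: kg / s

Checking each option against kg / s:
  A. g/s: ✓ matches
  B. kg/m: ✗ does not match
  C. m³/s: ✗ does not match
  D. kg: ✗ does not match
  E. kg/min: ✓ matches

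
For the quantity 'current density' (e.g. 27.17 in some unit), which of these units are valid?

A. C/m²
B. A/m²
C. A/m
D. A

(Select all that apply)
B

current density has SI base units: A / m^2

Checking each option against A / m^2:
  A. C/m²: ✗ does not match
  B. A/m²: ✓ matches
  C. A/m: ✗ does not match
  D. A: ✗ does not match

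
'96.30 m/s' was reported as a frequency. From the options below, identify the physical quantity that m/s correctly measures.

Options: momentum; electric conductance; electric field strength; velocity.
velocity

frequency should have units dimensionally equivalent to 1 / s (e.g. Hz).
The given unit 'm/s' reduces to m / s. Of the listed options, that is the dimensionality of velocity.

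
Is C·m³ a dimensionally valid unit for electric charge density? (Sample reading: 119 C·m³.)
No

electric charge density has SI base units: A * s / m^3
C·m³ does NOT reduce to A * s / m^3; a valid unit for electric charge density would be e.g. C/m³.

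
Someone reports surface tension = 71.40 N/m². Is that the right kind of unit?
No

surface tension has SI base units: kg / s^2
N/m² does NOT reduce to kg / s^2; a valid unit for surface tension would be e.g. N/m.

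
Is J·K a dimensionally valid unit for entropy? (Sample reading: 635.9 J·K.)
No

entropy has SI base units: kg * m^2 / (s^2 * K)
J·K does NOT reduce to kg * m^2 / (s^2 * K); a valid unit for entropy would be e.g. J/K.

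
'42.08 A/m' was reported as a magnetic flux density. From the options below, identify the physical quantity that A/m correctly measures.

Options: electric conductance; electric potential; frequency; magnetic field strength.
magnetic field strength

magnetic flux density should have units dimensionally equivalent to kg / (A * s^2) (e.g. T).
The given unit 'A/m' reduces to A / m. Of the listed options, that is the dimensionality of magnetic field strength.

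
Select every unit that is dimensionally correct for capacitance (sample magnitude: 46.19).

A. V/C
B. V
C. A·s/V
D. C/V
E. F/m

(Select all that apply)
C, D

capacitance has SI base units: A^2 * s^4 / (kg * m^2)

Checking each option against A^2 * s^4 / (kg * m^2):
  A. V/C: ✗ does not match
  B. V: ✗ does not match
  C. A·s/V: ✓ matches
  D. C/V: ✓ matches
  E. F/m: ✗ does not match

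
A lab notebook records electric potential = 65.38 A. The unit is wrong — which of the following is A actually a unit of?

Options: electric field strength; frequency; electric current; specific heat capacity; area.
electric current

electric potential should have units dimensionally equivalent to kg * m^2 / (A * s^3) (e.g. V).
The given unit 'A' reduces to A. Of the listed options, that is the dimensionality of electric current.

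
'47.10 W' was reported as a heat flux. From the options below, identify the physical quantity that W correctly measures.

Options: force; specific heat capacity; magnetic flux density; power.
power

heat flux should have units dimensionally equivalent to kg / s^3 (e.g. W/m²).
The given unit 'W' reduces to kg * m^2 / s^3. Of the listed options, that is the dimensionality of power.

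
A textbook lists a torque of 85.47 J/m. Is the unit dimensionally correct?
No

torque has SI base units: kg * m^2 / s^2
J/m does NOT reduce to kg * m^2 / s^2; a valid unit for torque would be e.g. N·m.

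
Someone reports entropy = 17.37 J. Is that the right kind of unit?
No

entropy has SI base units: kg * m^2 / (s^2 * K)
J does NOT reduce to kg * m^2 / (s^2 * K); a valid unit for entropy would be e.g. J/K.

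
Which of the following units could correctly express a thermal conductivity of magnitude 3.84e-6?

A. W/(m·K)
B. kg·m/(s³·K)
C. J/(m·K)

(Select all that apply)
A, B

thermal conductivity has SI base units: kg * m / (s^3 * K)

Checking each option against kg * m / (s^3 * K):
  A. W/(m·K): ✓ matches
  B. kg·m/(s³·K): ✓ matches
  C. J/(m·K): ✗ does not match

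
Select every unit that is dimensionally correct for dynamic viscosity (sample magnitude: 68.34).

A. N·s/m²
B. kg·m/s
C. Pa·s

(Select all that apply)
A, C

dynamic viscosity has SI base units: kg / (m * s)

Checking each option against kg / (m * s):
  A. N·s/m²: ✓ matches
  B. kg·m/s: ✗ does not match
  C. Pa·s: ✓ matches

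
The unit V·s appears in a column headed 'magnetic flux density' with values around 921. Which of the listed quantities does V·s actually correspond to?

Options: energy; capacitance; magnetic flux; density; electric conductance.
magnetic flux

magnetic flux density should have units dimensionally equivalent to kg / (A * s^2) (e.g. T).
The given unit 'V·s' reduces to kg * m^2 / (A * s^2). Of the listed options, that is the dimensionality of magnetic flux.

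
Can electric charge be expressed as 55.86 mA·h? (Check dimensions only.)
Yes

electric charge has SI base units: A * s
mA·h reduces to the same SI base units, so it is a valid unit for electric charge.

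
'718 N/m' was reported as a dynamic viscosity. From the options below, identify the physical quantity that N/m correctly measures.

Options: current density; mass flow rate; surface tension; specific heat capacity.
surface tension

dynamic viscosity should have units dimensionally equivalent to kg / (m * s) (e.g. Pa·s).
The given unit 'N/m' reduces to kg / s^2. Of the listed options, that is the dimensionality of surface tension.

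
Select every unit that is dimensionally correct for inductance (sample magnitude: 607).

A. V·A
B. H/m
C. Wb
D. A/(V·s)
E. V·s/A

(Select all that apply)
E

inductance has SI base units: kg * m^2 / (A^2 * s^2)

Checking each option against kg * m^2 / (A^2 * s^2):
  A. V·A: ✗ does not match
  B. H/m: ✗ does not match
  C. Wb: ✗ does not match
  D. A/(V·s): ✗ does not match
  E. V·s/A: ✓ matches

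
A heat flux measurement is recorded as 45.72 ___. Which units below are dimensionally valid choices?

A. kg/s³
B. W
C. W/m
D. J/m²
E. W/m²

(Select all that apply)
A, E

heat flux has SI base units: kg / s^3

Checking each option against kg / s^3:
  A. kg/s³: ✓ matches
  B. W: ✗ does not match
  C. W/m: ✗ does not match
  D. J/m²: ✗ does not match
  E. W/m²: ✓ matches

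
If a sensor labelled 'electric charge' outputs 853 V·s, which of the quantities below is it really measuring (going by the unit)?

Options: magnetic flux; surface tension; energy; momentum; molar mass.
magnetic flux

electric charge should have units dimensionally equivalent to A * s (e.g. C).
The given unit 'V·s' reduces to kg * m^2 / (A * s^2). Of the listed options, that is the dimensionality of magnetic flux.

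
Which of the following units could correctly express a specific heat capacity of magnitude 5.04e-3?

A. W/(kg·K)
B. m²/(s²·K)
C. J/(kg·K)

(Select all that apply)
B, C

specific heat capacity has SI base units: m^2 / (s^2 * K)

Checking each option against m^2 / (s^2 * K):
  A. W/(kg·K): ✗ does not match
  B. m²/(s²·K): ✓ matches
  C. J/(kg·K): ✓ matches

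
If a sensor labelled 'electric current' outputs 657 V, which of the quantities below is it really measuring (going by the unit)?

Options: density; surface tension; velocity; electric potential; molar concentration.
electric potential

electric current should have units dimensionally equivalent to A (e.g. A).
The given unit 'V' reduces to kg * m^2 / (A * s^3). Of the listed options, that is the dimensionality of electric potential.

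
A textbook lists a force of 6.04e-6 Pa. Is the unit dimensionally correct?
No

force has SI base units: kg * m / s^2
Pa does NOT reduce to kg * m / s^2; a valid unit for force would be e.g. N.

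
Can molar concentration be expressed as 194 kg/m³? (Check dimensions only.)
No

molar concentration has SI base units: mol / m^3
kg/m³ does NOT reduce to mol / m^3; a valid unit for molar concentration would be e.g. mol/m³.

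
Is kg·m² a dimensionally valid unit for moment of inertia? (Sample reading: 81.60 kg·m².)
Yes

moment of inertia has SI base units: kg * m^2
kg·m² reduces to the same SI base units, so it is a valid unit for moment of inertia.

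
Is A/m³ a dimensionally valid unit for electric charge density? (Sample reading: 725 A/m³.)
No

electric charge density has SI base units: A * s / m^3
A/m³ does NOT reduce to A * s / m^3; a valid unit for electric charge density would be e.g. C/m³.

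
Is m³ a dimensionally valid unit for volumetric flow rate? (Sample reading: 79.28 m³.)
No

volumetric flow rate has SI base units: m^3 / s
m³ does NOT reduce to m^3 / s; a valid unit for volumetric flow rate would be e.g. m³/s.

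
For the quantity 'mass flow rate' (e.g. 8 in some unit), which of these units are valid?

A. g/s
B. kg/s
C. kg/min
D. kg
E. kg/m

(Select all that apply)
A, B, C

mass flow rate has SI base units: kg / s

Checking each option against kg / s:
  A. g/s: ✓ matches
  B. kg/s: ✓ matches
  C. kg/min: ✓ matches
  D. kg: ✗ does not match
  E. kg/m: ✗ does not match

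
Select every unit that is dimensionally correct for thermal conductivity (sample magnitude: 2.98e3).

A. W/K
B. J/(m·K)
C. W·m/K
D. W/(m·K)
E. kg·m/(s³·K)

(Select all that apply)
D, E

thermal conductivity has SI base units: kg * m / (s^3 * K)

Checking each option against kg * m / (s^3 * K):
  A. W/K: ✗ does not match
  B. J/(m·K): ✗ does not match
  C. W·m/K: ✗ does not match
  D. W/(m·K): ✓ matches
  E. kg·m/(s³·K): ✓ matches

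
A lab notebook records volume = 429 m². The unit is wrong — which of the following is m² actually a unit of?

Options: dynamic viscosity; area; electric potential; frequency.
area

volume should have units dimensionally equivalent to m^3 (e.g. m³).
The given unit 'm²' reduces to m^2. Of the listed options, that is the dimensionality of area.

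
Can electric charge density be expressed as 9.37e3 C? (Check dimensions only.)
No

electric charge density has SI base units: A * s / m^3
C does NOT reduce to A * s / m^3; a valid unit for electric charge density would be e.g. C/m³.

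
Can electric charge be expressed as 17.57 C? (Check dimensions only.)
Yes

electric charge has SI base units: A * s
C reduces to the same SI base units, so it is a valid unit for electric charge.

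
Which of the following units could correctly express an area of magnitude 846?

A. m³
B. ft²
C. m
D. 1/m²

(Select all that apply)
B

area has SI base units: m^2

Checking each option against m^2:
  A. m³: ✗ does not match
  B. ft²: ✓ matches
  C. m: ✗ does not match
  D. 1/m²: ✗ does not match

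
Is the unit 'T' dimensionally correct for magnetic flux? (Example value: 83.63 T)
No

magnetic flux has SI base units: kg * m^2 / (A * s^2)
T does NOT reduce to kg * m^2 / (A * s^2); a valid unit for magnetic flux would be e.g. Wb.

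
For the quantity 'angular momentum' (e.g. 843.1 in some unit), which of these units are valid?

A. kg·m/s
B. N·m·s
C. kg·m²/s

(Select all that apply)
B, C

angular momentum has SI base units: kg * m^2 / s

Checking each option against kg * m^2 / s:
  A. kg·m/s: ✗ does not match
  B. N·m·s: ✓ matches
  C. kg·m²/s: ✓ matches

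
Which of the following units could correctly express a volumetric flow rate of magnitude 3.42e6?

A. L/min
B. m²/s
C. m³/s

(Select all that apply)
A, C

volumetric flow rate has SI base units: m^3 / s

Checking each option against m^3 / s:
  A. L/min: ✓ matches
  B. m²/s: ✗ does not match
  C. m³/s: ✓ matches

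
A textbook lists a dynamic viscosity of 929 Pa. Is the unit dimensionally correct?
No

dynamic viscosity has SI base units: kg / (m * s)
Pa does NOT reduce to kg / (m * s); a valid unit for dynamic viscosity would be e.g. Pa·s.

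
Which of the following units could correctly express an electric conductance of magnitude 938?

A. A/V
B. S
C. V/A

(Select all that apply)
A, B

electric conductance has SI base units: A^2 * s^3 / (kg * m^2)

Checking each option against A^2 * s^3 / (kg * m^2):
  A. A/V: ✓ matches
  B. S: ✓ matches
  C. V/A: ✗ does not match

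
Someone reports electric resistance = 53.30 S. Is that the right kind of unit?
No

electric resistance has SI base units: kg * m^2 / (A^2 * s^3)
S does NOT reduce to kg * m^2 / (A^2 * s^3); a valid unit for electric resistance would be e.g. Ω.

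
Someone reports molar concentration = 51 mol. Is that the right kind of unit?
No

molar concentration has SI base units: mol / m^3
mol does NOT reduce to mol / m^3; a valid unit for molar concentration would be e.g. mol/m³.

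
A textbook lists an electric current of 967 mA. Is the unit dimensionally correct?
Yes

electric current has SI base units: A
mA reduces to the same SI base units, so it is a valid unit for electric current.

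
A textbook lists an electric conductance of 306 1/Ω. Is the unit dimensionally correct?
Yes

electric conductance has SI base units: A^2 * s^3 / (kg * m^2)
1/Ω reduces to the same SI base units, so it is a valid unit for electric conductance.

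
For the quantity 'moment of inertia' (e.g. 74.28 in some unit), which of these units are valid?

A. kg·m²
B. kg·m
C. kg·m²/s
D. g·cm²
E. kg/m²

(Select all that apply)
A, D

moment of inertia has SI base units: kg * m^2

Checking each option against kg * m^2:
  A. kg·m²: ✓ matches
  B. kg·m: ✗ does not match
  C. kg·m²/s: ✗ does not match
  D. g·cm²: ✓ matches
  E. kg/m²: ✗ does not match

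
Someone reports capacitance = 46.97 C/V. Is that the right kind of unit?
Yes

capacitance has SI base units: A^2 * s^4 / (kg * m^2)
C/V reduces to the same SI base units, so it is a valid unit for capacitance.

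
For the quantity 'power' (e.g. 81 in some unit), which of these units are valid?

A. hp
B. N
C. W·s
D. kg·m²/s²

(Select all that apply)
A

power has SI base units: kg * m^2 / s^3

Checking each option against kg * m^2 / s^3:
  A. hp: ✓ matches
  B. N: ✗ does not match
  C. W·s: ✗ does not match
  D. kg·m²/s²: ✗ does not match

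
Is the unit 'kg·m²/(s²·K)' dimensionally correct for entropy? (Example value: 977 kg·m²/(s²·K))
Yes

entropy has SI base units: kg * m^2 / (s^2 * K)
kg·m²/(s²·K) reduces to the same SI base units, so it is a valid unit for entropy.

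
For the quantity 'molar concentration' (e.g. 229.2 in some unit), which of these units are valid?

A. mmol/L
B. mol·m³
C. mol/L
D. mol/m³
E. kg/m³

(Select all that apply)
A, C, D

molar concentration has SI base units: mol / m^3

Checking each option against mol / m^3:
  A. mmol/L: ✓ matches
  B. mol·m³: ✗ does not match
  C. mol/L: ✓ matches
  D. mol/m³: ✓ matches
  E. kg/m³: ✗ does not match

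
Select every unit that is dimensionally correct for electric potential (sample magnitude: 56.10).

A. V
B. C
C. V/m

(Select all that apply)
A

electric potential has SI base units: kg * m^2 / (A * s^3)

Checking each option against kg * m^2 / (A * s^3):
  A. V: ✓ matches
  B. C: ✗ does not match
  C. V/m: ✗ does not match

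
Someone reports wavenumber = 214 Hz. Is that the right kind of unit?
No

wavenumber has SI base units: 1 / m
Hz does NOT reduce to 1 / m; a valid unit for wavenumber would be e.g. 1/m.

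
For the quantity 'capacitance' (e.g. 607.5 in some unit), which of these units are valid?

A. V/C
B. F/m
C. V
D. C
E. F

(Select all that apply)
E

capacitance has SI base units: A^2 * s^4 / (kg * m^2)

Checking each option against A^2 * s^4 / (kg * m^2):
  A. V/C: ✗ does not match
  B. F/m: ✗ does not match
  C. V: ✗ does not match
  D. C: ✗ does not match
  E. F: ✓ matches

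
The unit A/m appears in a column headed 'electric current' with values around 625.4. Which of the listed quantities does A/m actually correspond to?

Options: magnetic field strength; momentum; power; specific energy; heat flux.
magnetic field strength

electric current should have units dimensionally equivalent to A (e.g. A).
The given unit 'A/m' reduces to A / m. Of the listed options, that is the dimensionality of magnetic field strength.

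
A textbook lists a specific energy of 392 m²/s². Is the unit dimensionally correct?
Yes

specific energy has SI base units: m^2 / s^2
m²/s² reduces to the same SI base units, so it is a valid unit for specific energy.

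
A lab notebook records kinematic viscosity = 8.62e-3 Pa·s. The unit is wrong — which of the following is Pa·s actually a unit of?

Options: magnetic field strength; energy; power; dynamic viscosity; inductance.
dynamic viscosity

kinematic viscosity should have units dimensionally equivalent to m^2 / s (e.g. m²/s).
The given unit 'Pa·s' reduces to kg / (m * s). Of the listed options, that is the dimensionality of dynamic viscosity.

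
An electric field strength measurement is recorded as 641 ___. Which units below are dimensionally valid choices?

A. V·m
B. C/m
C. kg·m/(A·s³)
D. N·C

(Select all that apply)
C

electric field strength has SI base units: kg * m / (A * s^3)

Checking each option against kg * m / (A * s^3):
  A. V·m: ✗ does not match
  B. C/m: ✗ does not match
  C. kg·m/(A·s³): ✓ matches
  D. N·C: ✗ does not match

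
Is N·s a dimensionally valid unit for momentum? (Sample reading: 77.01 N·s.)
Yes

momentum has SI base units: kg * m / s
N·s reduces to the same SI base units, so it is a valid unit for momentum.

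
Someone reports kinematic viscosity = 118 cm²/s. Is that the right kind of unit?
Yes

kinematic viscosity has SI base units: m^2 / s
cm²/s reduces to the same SI base units, so it is a valid unit for kinematic viscosity.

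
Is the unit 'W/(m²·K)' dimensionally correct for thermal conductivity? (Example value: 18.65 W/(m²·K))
No

thermal conductivity has SI base units: kg * m / (s^3 * K)
W/(m²·K) does NOT reduce to kg * m / (s^3 * K); a valid unit for thermal conductivity would be e.g. W/(m·K).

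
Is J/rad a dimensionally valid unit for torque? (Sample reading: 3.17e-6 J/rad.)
Yes

torque has SI base units: kg * m^2 / s^2
J/rad reduces to the same SI base units, so it is a valid unit for torque.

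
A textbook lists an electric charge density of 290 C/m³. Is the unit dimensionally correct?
Yes

electric charge density has SI base units: A * s / m^3
C/m³ reduces to the same SI base units, so it is a valid unit for electric charge density.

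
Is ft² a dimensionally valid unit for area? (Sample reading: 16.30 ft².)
Yes

area has SI base units: m^2
ft² reduces to the same SI base units, so it is a valid unit for area.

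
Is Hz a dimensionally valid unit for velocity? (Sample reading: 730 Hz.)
No

velocity has SI base units: m / s
Hz does NOT reduce to m / s; a valid unit for velocity would be e.g. m/s.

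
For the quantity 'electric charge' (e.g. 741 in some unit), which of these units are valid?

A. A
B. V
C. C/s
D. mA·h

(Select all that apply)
D

electric charge has SI base units: A * s

Checking each option against A * s:
  A. A: ✗ does not match
  B. V: ✗ does not match
  C. C/s: ✗ does not match
  D. mA·h: ✓ matches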